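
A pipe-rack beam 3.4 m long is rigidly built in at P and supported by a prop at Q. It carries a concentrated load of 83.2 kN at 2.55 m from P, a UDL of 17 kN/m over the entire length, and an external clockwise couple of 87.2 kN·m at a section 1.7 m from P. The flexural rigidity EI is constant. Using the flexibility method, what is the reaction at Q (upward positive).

Choose R_Q as the redundant. The primary structure is the cantilever fixed at P.
Primary-structure tip deflection at Q by superposition:
  point load 83.2 at a = 2.55: Pa²(3L − a)/(6EI) = 689.8/EI
  UDL 17: wL⁴/(8EI) = 284/EI
  clockwise couple 87.2 at a = 1.7: M₀a(2L − a)/(2EI) = 378/EI
  δ_0 = 1352/EI
Flexibility coefficient — unit upward force at Q: δ_{QQ} = L³/(3EI) = 13.1/EI.
The prop prevents deflection at Q: R_Q = δ_0/δ_{QQ} = 1352/13.1 = 103.2 kN.

R_Q = 103.2 kN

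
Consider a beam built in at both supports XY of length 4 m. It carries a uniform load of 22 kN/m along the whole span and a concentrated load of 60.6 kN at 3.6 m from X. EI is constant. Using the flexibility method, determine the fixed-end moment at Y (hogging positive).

Release both end moments; the primary structure is a simply-supported span XY with redundants M_X and M_Y.
On the primary (simply-supported) span, the end slopes from the loading are:
  at X: UDL 22: wL³/(24EI) = 58.67/EI
  at Y: UDL 22: wL³/(24EI) = 58.67/EI
  at X: point load 60.6 at a = 3.6: Pab(L + b)/(6LEI) = 16/EI
  at Y: point load 60.6 at a = 3.6: Pab(L + a)/(6LEI) = 27.63/EI
  θ_X0 = 74.67/EI,  θ_Y0 = 86.3/EI
Flexibility coefficients: a unit moment at one end gives L/(3EI) there and L/(6EI) at the far end, so f₁₁ = f₂₂ = 1.333/EI and f₁₂ = f₂₁ = 0.6667/EI.
Compatibility — zero rotation at each built-in end:
  1.333 M_X + 0.6667 M_Y = 74.67
  0.6667 M_X + 1.333 M_Y = 86.3
Solving the pair gives M_X = 31.51 kN·m and M_Y = 48.97 kN·m (hogging).

M_Y = 48.97 kN·m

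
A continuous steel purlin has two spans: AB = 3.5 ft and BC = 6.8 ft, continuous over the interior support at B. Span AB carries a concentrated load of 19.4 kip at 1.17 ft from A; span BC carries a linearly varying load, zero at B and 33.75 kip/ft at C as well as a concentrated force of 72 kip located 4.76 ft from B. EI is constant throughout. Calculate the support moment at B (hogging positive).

M_B = 107.6 kip·ft

Release continuity at B by inserting a hinge; the redundant is the internal moment M_B. The primary structure is two simply-supported spans AB and BC.
End slopes at the hinge B, treating each span as simply supported:
  span AB: point load 19.4 at a = 1.17: Pab(L + a)/(6LEI) = 11.76/EI
  span BC: triangular load, peak 33.75: 7w₀L³/(360EI) = 206.3/EI
  span BC: point load 72 at a = 4.76: Pab(L + b)/(6LEI) = 151.5/EI
  relative rotation θ_0 = (11.76 + 357.8)/EI = 369.6/EI
A unit hogging moment at B produces rotation L₁/(3EI) + L₂/(3EI) = 3.433/EI.
Compatibility: M_B·(L₁+L₂)/(3EI) = θ_0, giving M_B = 107.6 kip·ft (hogging).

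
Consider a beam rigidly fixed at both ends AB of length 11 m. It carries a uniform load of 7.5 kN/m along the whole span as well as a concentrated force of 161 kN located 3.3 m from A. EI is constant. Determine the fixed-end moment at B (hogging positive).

M_B = 187.2 kN·m

Release both end moments; the primary structure is a simply-supported span AB with redundants M_A and M_B.
End rotations of the released simple span under the applied load (×1/EI):
  at A: UDL 7.5: wL³/(24EI) = 415.9/EI
  at B: UDL 7.5: wL³/(24EI) = 415.9/EI
  at A: point load 161 at a = 3.3: Pab(L + b)/(6LEI) = 1159/EI
  at B: point load 161 at a = 3.3: Pab(L + a)/(6LEI) = 886.4/EI
  θ_A0 = 1575/EI,  θ_B0 = 1302/EI
Flexibility coefficients: a unit moment at one end gives L/(3EI) there and L/(6EI) at the far end, so f₁₁ = f₂₂ = 3.667/EI and f₁₂ = f₂₁ = 1.833/EI.
Compatibility — zero rotation at each built-in end:
  3.667 M_A + 1.833 M_B = 1575
  1.833 M_A + 3.667 M_B = 1302
Solving the pair gives M_A = 336 kN·m and M_B = 187.2 kN·m (hogging).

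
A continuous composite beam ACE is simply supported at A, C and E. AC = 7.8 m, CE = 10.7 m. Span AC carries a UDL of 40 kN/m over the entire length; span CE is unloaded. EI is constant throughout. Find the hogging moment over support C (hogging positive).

M_C = 128.3 kN·m

Insert a hinge at C; M_C is the redundant, and each span becomes simply supported.
Rotations at C on the released spans (each span's end-slope, ×1/EI):
  span AC: UDL 40: wL³/(24EI) = 790.9/EI
  relative rotation θ_0 = (790.9 + 0)/EI = 790.9/EI
A unit hogging moment at C produces rotation L₁/(3EI) + L₂/(3EI) = 6.167/EI.
Compatibility: M_C·(L₁+L₂)/(3EI) = θ_0, giving M_C = 128.3 kN·m (hogging).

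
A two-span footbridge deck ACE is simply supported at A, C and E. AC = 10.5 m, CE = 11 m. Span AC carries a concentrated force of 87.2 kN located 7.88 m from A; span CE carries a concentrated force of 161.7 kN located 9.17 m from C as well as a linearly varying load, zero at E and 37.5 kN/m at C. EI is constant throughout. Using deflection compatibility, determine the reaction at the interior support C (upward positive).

Take M_C as the redundant. Released structure: two simple spans AC and CE with a hinge at C.
Discontinuity in slope at C on the released structure — sum the simple-span end rotations:
  span AC: point load 87.2 at a = 7.88: Pab(L + a)/(6LEI) = 525.2/EI
  span CE: point load 161.7 at a = 9.17: Pab(L + b)/(6LEI) = 527.5/EI
  span CE: triangular load, peak 37.5: w₀L³/(45EI) = 1109/EI
  relative rotation θ_0 = (525.2 + 1637)/EI = 2162/EI
A unit hogging moment at C produces rotation L₁/(3EI) + L₂/(3EI) = 7.167/EI.
Compatibility: M_C·(L₁+L₂)/(3EI) = θ_0, giving M_C = 301.7 kN·m (hogging).
Span AC, ΣM about A with M_C applied at C: R_C^{AC}·10.5 = 687.1 + 301.7, so R_C^{AC} = 94.17 kN and R_A = 87.2 − 94.17 = -6.971 kN.
Span CE, ΣM about E: R_C^{CE}·11 = 1808 + 301.7, so R_C^{CE} = 191.8 kN and R_E = 367.9 − 191.8 = 176.1 kN.
R_C = 94.17 + 191.8 = 286 kN.

R_C = 286 kN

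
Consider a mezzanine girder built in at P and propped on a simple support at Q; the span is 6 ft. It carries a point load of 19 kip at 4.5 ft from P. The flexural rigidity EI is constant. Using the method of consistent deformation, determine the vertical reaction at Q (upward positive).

Take the reaction at Q as the redundant and release it; the primary structure is a cantilever fixed at P.
Deflection at Q on the released cantilever, summing each load's contribution:
  point load 19 at a = 4.5: Pa²(3L − a)/(6EI) = 865.7/EI
Tip deflection under a unit load at Q: L³/(3EI) = 72/EI.
The prop prevents deflection at Q: R_Q = δ_0/δ_{QQ} = 865.7/72 = 12.02 kip.

R_Q = 12.02 kip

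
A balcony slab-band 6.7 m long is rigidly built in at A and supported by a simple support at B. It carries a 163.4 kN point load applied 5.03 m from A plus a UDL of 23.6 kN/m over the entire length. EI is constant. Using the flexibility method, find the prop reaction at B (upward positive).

R_B = 162.9 kN

Choose R_B as the redundant. The primary structure is the cantilever fixed at A.
Deflection at B on the released cantilever, summing each load's contribution:
  point load 163.4 at a = 5.03: Pa²(3L − a)/(6EI) = 10384/EI
  UDL 23.6: wL⁴/(8EI) = 5945/EI
  δ_0 = 16328/EI
Tip deflection under a unit load at B: L³/(3EI) = 100.3/EI.
The prop prevents deflection at B: R_B = δ_0/δ_{BB} = 16328/100.3 = 162.9 kN.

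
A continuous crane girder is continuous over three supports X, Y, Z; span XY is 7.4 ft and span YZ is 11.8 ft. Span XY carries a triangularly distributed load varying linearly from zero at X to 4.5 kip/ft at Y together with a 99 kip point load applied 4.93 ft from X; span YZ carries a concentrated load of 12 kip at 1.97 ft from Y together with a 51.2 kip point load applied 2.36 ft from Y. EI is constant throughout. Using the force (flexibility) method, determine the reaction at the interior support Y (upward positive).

R_Y = 155.1 kip

Release continuity at Y by inserting a hinge; the redundant is the internal moment M_Y. The primary structure is two simply-supported spans XY and YZ.
Rotations at Y on the released spans (each span's end-slope, ×1/EI):
  span XY: triangular load, peak 4.5: w₀L³/(45EI) = 40.52/EI
  span XY: point load 99 at a = 4.93: Pab(L + a)/(6LEI) = 334.8/EI
  span YZ: point load 12 at a = 1.97: Pab(L + b)/(6LEI) = 70.99/EI
  span YZ: point load 51.2 at a = 2.36: Pab(L + b)/(6LEI) = 342.2/EI
  relative rotation θ_0 = (375.3 + 413.2)/EI = 788.5/EI
A unit hogging moment at Y produces rotation L₁/(3EI) + L₂/(3EI) = 6.4/EI.
Slope continuity at Y: θ_0 = M_Y·6.4/EI, so M_Y = 788.5/6.4 = 123.2 kip·ft (hogging).
Span XY, ΣM about X with M_Y applied at Y: R_Y^{XY}·7.4 = 570.2 + 123.2, so R_Y^{XY} = 93.7 kip and R_X = 115.7 − 93.7 = 21.95 kip.
Span YZ, ΣM about Z: R_Y^{YZ}·11.8 = 601.3 + 123.2, so R_Y^{YZ} = 61.4 kip and R_Z = 63.2 − 61.4 = 1.803 kip.
R_Y = 93.7 + 61.4 = 155.1 kip.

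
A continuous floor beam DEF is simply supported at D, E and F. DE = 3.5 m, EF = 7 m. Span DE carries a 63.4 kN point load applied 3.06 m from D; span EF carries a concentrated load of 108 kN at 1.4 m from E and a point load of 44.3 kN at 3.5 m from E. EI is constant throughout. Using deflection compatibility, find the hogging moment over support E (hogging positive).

Release continuity at E by inserting a hinge; the redundant is the internal moment M_E. The primary structure is two simply-supported spans DE and EF.
Rotations at E on the released spans (each span's end-slope, ×1/EI):
  span DE: point load 63.4 at a = 3.06: Pab(L + a)/(6LEI) = 26.67/EI
  span EF: point load 108 at a = 1.4: Pab(L + b)/(6LEI) = 254/EI
  span EF: point load 44.3 at a = 3.5: Pab(L + b)/(6LEI) = 135.7/EI
  relative rotation θ_0 = (26.67 + 389.7)/EI = 416.4/EI
A unit hogging moment at E produces rotation L₁/(3EI) + L₂/(3EI) = 3.5/EI.
Compatibility: M_E·(L₁+L₂)/(3EI) = θ_0, giving M_E = 119 kN·m (hogging).

M_E = 119 kN·m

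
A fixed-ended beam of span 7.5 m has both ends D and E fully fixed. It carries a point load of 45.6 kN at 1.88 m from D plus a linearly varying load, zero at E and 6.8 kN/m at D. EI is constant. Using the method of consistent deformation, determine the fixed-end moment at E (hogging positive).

M_E = 28.85 kN·m

Take the two fixed-end moments M_D, M_E as redundants; the released structure is the simple span DE.
On the primary (simply-supported) span, the end slopes from the loading are:
  at D: point load 45.6 at a = 1.88: Pab(L + b)/(6LEI) = 140.5/EI
  at E: point load 45.6 at a = 1.88: Pab(L + a)/(6LEI) = 100.4/EI
  at D: triangular load, peak 6.8: w₀L³/(45EI) = 63.75/EI
  at E: triangular load, peak 6.8: 7w₀L³/(360EI) = 55.78/EI
  θ_D0 = 204.2/EI,  θ_E0 = 156.2/EI
Flexibility coefficients: a unit moment at one end gives L/(3EI) there and L/(6EI) at the far end, so f₁₁ = f₂₂ = 2.5/EI and f₁₂ = f₂₁ = 1.25/EI.
Compatibility — zero rotation at each built-in end:
  2.5 M_D + 1.25 M_E = 204.2
  1.25 M_D + 2.5 M_E = 156.2
Solving the pair gives M_D = 67.26 kN·m and M_E = 28.85 kN·m (hogging).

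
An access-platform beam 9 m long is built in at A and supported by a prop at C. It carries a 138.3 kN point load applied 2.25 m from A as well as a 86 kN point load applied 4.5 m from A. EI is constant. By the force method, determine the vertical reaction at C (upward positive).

Take the reaction at C as the redundant and release it; the primary structure is a cantilever fixed at A.
Deflection at C on the released cantilever, summing each load's contribution:
  point load 138.3 at a = 2.25: Pa²(3L − a)/(6EI) = 2888/EI
  point load 86 at a = 4.5: Pa²(3L − a)/(6EI) = 6531/EI
  δ_0 = 9419/EI
Tip deflection under a unit load at C: L³/(3EI) = 243/EI.
The prop prevents deflection at C: R_C = δ_0/δ_{CC} = 9419/243 = 38.76 kN.

R_C = 38.76 kN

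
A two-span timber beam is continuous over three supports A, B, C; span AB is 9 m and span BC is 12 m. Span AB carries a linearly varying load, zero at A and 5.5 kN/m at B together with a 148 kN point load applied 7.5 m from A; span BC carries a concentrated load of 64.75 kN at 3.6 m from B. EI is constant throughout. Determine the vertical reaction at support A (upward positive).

Insert a hinge at B; M_B is the redundant, and each span becomes simply supported.
Rotations at B on the released spans (each span's end-slope, ×1/EI):
  span AB: triangular load, peak 5.5: w₀L³/(45EI) = 89.1/EI
  span AB: point load 148 at a = 7.5: Pab(L + a)/(6LEI) = 508.8/EI
  span BC: point load 64.75 at a = 3.6: Pab(L + b)/(6LEI) = 554.8/EI
  relative rotation θ_0 = (597.9 + 554.8)/EI = 1153/EI
A unit hogging moment at B produces rotation L₁/(3EI) + L₂/(3EI) = 7/EI.
Slope continuity at B: θ_0 = M_B·7/EI, so M_B = 1153/7 = 164.7 kN·m (hogging).
Span AB, ΣM about A with M_B applied at B: R_B^{AB}·9 = 1258 + 164.7, so R_B^{AB} = 158.1 kN and R_A = 172.8 − 158.1 = 14.62 kN.

R_A = 14.62 kN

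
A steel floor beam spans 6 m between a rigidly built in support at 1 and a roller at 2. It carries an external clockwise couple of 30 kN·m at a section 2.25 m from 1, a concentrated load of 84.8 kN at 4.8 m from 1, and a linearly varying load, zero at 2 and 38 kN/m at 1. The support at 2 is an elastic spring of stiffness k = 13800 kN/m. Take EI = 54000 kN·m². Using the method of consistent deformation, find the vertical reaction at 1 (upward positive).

R_1 = 116.2 kN

Remove the prop at 2; the released (primary) structure is a cantilever built in at 1.
Deflection at 2 on the released cantilever, summing each load's contribution:
  clockwise couple 30 at a = 2.25: M₀a(2L − a)/(2EI) = 329.1/EI
  point load 84.8 at a = 4.8: Pa²(3L − a)/(6EI) = 4298/EI
  triangular load, peak 38 at the fixed end: w₀L⁴/(30EI) = 1642/EI
  δ_0 = 6269/EI
Flexibility coefficient — unit upward force at 2: δ_{22} = L³/(3EI) = 72/EI.
With EI = 54000 kN·m²: δ_0 = 0.11609 m and δ_{22} = 0.001333 m/kN.
Compatibility — the spring shortens by R_2/k under the reaction it provides: δ_0 − R_2·δ_{22} = R_2/k. With 1/k = 0.000072 m/kN, R_2 = δ_0 / (δ_{22} + 1/k) = 0.11609 / (0.001333 + 0.000072) = 82.58 kN.
Vertical equilibrium: R_1 = ΣP − R_2 = 198.8 − 82.58 = 116.2 kN.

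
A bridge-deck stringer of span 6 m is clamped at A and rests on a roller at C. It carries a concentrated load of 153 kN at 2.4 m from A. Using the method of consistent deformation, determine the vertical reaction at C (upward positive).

Remove the prop at C; the released (primary) structure is a cantilever built in at A.
Deflection at C on the released cantilever, summing each load's contribution:
  point load 153 at a = 2.4: Pa²(3L − a)/(6EI) = 2291/EI
Flexibility coefficient — unit upward force at C: δ_{CC} = L³/(3EI) = 72/EI.
Compatibility at C: δ_0 − R_C·δ_{CC} = 0, so R_C = 2291/72 = 31.82 kN.

R_C = 31.82 kN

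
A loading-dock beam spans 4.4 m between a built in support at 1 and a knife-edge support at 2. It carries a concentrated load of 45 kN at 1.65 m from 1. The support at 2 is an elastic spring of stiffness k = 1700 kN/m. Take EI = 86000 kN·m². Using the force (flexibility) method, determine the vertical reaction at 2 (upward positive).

R_2 = 2.986 kN

Take the reaction at 2 as the redundant and release it; the primary structure is a cantilever fixed at 1.
Downward deflection at the released point 2 due to the loads:
  point load 45 at a = 1.65: Pa²(3L − a)/(6EI) = 235.8/EI
Flexibility coefficient — unit upward force at 2: δ_{22} = L³/(3EI) = 28.39/EI.
With EI = 86000 kN·m²: δ_0 = 0.002742 m and δ_{22} = 0.00033 m/kN.
Compatibility — the spring shortens by R_2/k under the reaction it provides: δ_0 − R_2·δ_{22} = R_2/k. With 1/k = 0.000588 m/kN, R_2 = δ_0 / (δ_{22} + 1/k) = 0.002742 / (0.00033 + 0.000588) = 2.986 kN.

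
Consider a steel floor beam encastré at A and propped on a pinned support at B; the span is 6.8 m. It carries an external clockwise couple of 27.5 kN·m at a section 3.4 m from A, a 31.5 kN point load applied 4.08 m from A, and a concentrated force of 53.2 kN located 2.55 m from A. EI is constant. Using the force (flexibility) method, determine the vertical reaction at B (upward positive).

Choose R_B as the redundant. The primary structure is the cantilever fixed at A.
Free-end deflection of the primary structure under the applied loading (downward +):
  clockwise couple 27.5 at a = 3.4: M₀a(2L − a)/(2EI) = 476.9/EI
  point load 31.5 at a = 4.08: Pa²(3L − a)/(6EI) = 1426/EI
  point load 53.2 at a = 2.55: Pa²(3L − a)/(6EI) = 1029/EI
  δ_0 = 2932/EI
Tip deflection under a unit load at B: L³/(3EI) = 104.8/EI.
The prop prevents deflection at B: R_B = δ_0/δ_{BB} = 2932/104.8 = 27.98 kN.

R_B = 27.98 kN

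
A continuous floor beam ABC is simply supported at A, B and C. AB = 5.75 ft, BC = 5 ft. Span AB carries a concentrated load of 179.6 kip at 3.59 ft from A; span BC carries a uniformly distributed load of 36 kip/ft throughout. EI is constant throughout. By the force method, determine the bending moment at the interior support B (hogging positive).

M_B = 157.5 kip·ft

Insert a hinge at B; M_B is the redundant, and each span becomes simply supported.
End slopes at the hinge B, treating each span as simply supported:
  span AB: point load 179.6 at a = 3.59: Pab(L + a)/(6LEI) = 377/EI
  span BC: UDL 36: wL³/(24EI) = 187.5/EI
  relative rotation θ_0 = (377 + 187.5)/EI = 564.5/EI
A unit hogging moment at B produces rotation L₁/(3EI) + L₂/(3EI) = 3.583/EI.
Compatibility: M_B·(L₁+L₂)/(3EI) = θ_0, giving M_B = 157.5 kip·ft (hogging).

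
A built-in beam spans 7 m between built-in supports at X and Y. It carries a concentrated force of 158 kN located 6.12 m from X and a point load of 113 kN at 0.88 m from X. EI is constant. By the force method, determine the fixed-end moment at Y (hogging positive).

M_Y = 117.2 kN·m

Take the two fixed-end moments M_X, M_Y as redundants; the released structure is the simple span XY.
Simple-span end rotations at X and Y under the given loads:
  at X: point load 158 at a = 6.12: Pab(L + b)/(6LEI) = 159.6/EI
  at Y: point load 158 at a = 6.12: Pab(L + a)/(6LEI) = 265.8/EI
  at X: point load 113 at a = 0.88: Pab(L + b)/(6LEI) = 190.1/EI
  at Y: point load 113 at a = 0.88: Pab(L + a)/(6LEI) = 114.2/EI
  θ_X0 = 349.8/EI,  θ_Y0 = 380/EI
Flexibility coefficients: a unit moment at one end gives L/(3EI) there and L/(6EI) at the far end, so f₁₁ = f₂₂ = 2.333/EI and f₁₂ = f₂₁ = 1.167/EI.
Compatibility — zero rotation at each built-in end:
  2.333 M_X + 1.167 M_Y = 349.8
  1.167 M_X + 2.333 M_Y = 380
Solving the pair gives M_X = 91.29 kN·m and M_Y = 117.2 kN·m (hogging).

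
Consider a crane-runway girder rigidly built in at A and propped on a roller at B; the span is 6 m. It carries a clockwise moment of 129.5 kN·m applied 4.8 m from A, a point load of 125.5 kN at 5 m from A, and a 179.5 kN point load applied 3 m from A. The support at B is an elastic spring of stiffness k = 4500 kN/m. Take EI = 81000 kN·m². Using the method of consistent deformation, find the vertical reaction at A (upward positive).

Remove the prop at B; the released (primary) structure is a cantilever built in at A.
Deflection at B on the released cantilever, summing each load's contribution:
  clockwise couple 129.5 at a = 4.8: M₀a(2L − a)/(2EI) = 2238/EI
  point load 125.5 at a = 5: Pa²(3L − a)/(6EI) = 6798/EI
  point load 179.5 at a = 3: Pa²(3L − a)/(6EI) = 4039/EI
  δ_0 = 13074/EI
Tip deflection under a unit load at B: L³/(3EI) = 72/EI.
With EI = 81000 kN·m²: δ_0 = 0.16141 m and δ_{BB} = 0.000889 m/kN.
Compatibility — the spring shortens by R_B/k under the reaction it provides: δ_0 − R_B·δ_{BB} = R_B/k. With 1/k = 0.000222 m/kN, R_B = δ_0 / (δ_{BB} + 1/k) = 0.16141 / (0.000889 + 0.000222) = 145.3 kN.
Vertical equilibrium: R_A = ΣP − R_B = 305 − 145.3 = 159.7 kN.

R_A = 159.7 kN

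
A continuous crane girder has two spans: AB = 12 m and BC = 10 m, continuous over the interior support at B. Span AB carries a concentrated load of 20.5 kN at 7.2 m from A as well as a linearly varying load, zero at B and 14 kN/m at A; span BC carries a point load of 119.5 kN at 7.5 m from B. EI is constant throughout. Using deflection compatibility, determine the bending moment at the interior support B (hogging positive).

M_B = 153.6 kN·m

Insert a hinge at B; M_B is the redundant, and each span becomes simply supported.
Rotations at B on the released spans (each span's end-slope, ×1/EI):
  span AB: point load 20.5 at a = 7.2: Pab(L + a)/(6LEI) = 188.9/EI
  span AB: triangular load, peak 14: 7w₀L³/(360EI) = 470.4/EI
  span BC: point load 119.5 at a = 7.5: Pab(L + b)/(6LEI) = 466.8/EI
  relative rotation θ_0 = (659.3 + 466.8)/EI = 1126/EI
A unit hogging moment at B produces rotation L₁/(3EI) + L₂/(3EI) = 7.333/EI.
Compatibility: M_B·(L₁+L₂)/(3EI) = θ_0, giving M_B = 153.6 kN·m (hogging).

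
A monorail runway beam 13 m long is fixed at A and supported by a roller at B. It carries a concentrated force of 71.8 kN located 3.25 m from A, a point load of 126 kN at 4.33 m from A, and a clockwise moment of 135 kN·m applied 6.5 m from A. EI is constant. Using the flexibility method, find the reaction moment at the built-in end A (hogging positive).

Remove the prop at B; the released (primary) structure is a cantilever built in at A.
Primary-structure tip deflection at B by superposition:
  point load 71.8 at a = 3.25: Pa²(3L − a)/(6EI) = 4519/EI
  point load 126 at a = 4.33: Pa²(3L − a)/(6EI) = 13651/EI
  clockwise couple 135 at a = 6.5: M₀a(2L − a)/(2EI) = 8556/EI
  δ_0 = 26725/EI
Tip deflection under a unit load at B: L³/(3EI) = 732.3/EI.
Compatibility at B: δ_0 − R_B·δ_{BB} = 0, so R_B = 26725/732.3 = 36.49 kN.
Moment equilibrium about A: M_A = Σ(load moments about A) − R_B·L = 913.9 − 36.49×13 = 439.5 kN·m.

M_A = 439.5 kN·m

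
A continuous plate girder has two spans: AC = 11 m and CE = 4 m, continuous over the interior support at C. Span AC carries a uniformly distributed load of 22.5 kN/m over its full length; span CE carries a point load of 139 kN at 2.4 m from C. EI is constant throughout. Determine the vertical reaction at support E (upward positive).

Insert a hinge at C; M_C is the redundant, and each span becomes simply supported.
Rotations at C on the released spans (each span's end-slope, ×1/EI):
  span AC: UDL 22.5: wL³/(24EI) = 1248/EI
  span CE: point load 139 at a = 2.4: Pab(L + b)/(6LEI) = 124.5/EI
  relative rotation θ_0 = (1248 + 124.5)/EI = 1372/EI
A unit hogging moment at C produces rotation L₁/(3EI) + L₂/(3EI) = 5/EI.
Compatibility: M_C·(L₁+L₂)/(3EI) = θ_0, giving M_C = 274.5 kN·m (hogging).
Span CE, ΣM about E: R_C^{CE}·4 = 222.4 + 274.5, so R_C^{CE} = 124.2 kN and R_E = 139 − 124.2 = 14.78 kN.

R_E = 14.78 kN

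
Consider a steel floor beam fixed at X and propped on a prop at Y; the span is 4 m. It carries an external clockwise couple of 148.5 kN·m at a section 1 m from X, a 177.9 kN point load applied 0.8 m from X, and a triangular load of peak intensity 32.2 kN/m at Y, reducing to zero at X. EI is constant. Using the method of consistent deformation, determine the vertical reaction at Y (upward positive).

R_Y = 69.75 kN

Choose R_Y as the redundant. The primary structure is the cantilever fixed at X.
Downward deflection at the released point Y due to the loads:
  clockwise couple 148.5 at a = 1: M₀a(2L − a)/(2EI) = 519.8/EI
  point load 177.9 at a = 0.8: Pa²(3L − a)/(6EI) = 212.5/EI
  triangular load, peak 32.2 at the free end: 11w₀L⁴/(120EI) = 755.6/EI
  δ_0 = 1488/EI
Tip deflection under a unit load at Y: L³/(3EI) = 21.33/EI.
The prop prevents deflection at Y: R_Y = δ_0/δ_{YY} = 1488/21.33 = 69.75 kN.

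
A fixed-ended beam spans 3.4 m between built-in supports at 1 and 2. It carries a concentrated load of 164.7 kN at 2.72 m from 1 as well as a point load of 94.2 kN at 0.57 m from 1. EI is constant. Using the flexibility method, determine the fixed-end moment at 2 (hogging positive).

M_2 = 79.17 kN·m

Take the two fixed-end moments M_1, M_2 as redundants; the released structure is the simple span 12.
Simple-span end rotations at 1 and 2 under the given loads:
  at 1: point load 164.7 at a = 2.72: Pab(L + b)/(6LEI) = 60.93/EI
  at 2: point load 164.7 at a = 2.72: Pab(L + a)/(6LEI) = 91.39/EI
  at 1: point load 94.2 at a = 0.57: Pab(L + b)/(6LEI) = 46.41/EI
  at 2: point load 94.2 at a = 0.57: Pab(L + a)/(6LEI) = 29.57/EI
  θ_10 = 107.3/EI,  θ_20 = 121/EI
Flexibility coefficients: a unit moment at one end gives L/(3EI) there and L/(6EI) at the far end, so f₁₁ = f₂₂ = 1.133/EI and f₁₂ = f₂₁ = 0.5667/EI.
Compatibility — zero rotation at each built-in end:
  1.133 M_1 + 0.5667 M_2 = 107.3
  0.5667 M_1 + 1.133 M_2 = 121
Solving the pair gives M_1 = 55.12 kN·m and M_2 = 79.17 kN·m (hogging).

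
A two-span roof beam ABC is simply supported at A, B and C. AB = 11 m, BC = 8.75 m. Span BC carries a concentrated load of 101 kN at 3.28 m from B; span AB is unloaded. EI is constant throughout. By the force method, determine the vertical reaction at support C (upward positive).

R_C = 29.34 kN

Release continuity at B by inserting a hinge; the redundant is the internal moment M_B. The primary structure is two simply-supported spans AB and BC.
Discontinuity in slope at B on the released structure — sum the simple-span end rotations:
  span BC: point load 101 at a = 3.28: Pab(L + b)/(6LEI) = 490.8/EI
  relative rotation θ_0 = (0 + 490.8)/EI = 490.8/EI
A unit hogging moment at B produces rotation L₁/(3EI) + L₂/(3EI) = 6.583/EI.
Compatibility: M_B·(L₁+L₂)/(3EI) = θ_0, giving M_B = 74.56 kN·m (hogging).
Span BC, ΣM about C: R_B^{BC}·8.75 = 552.5 + 74.56, so R_B^{BC} = 71.66 kN and R_C = 101 − 71.66 = 29.34 kN.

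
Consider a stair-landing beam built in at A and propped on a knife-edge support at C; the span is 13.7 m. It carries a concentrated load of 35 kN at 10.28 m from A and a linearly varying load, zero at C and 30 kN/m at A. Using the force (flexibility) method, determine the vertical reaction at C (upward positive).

Release the roller at C. Primary structure: cantilever fixed at A.
Free-end deflection of the primary structure under the applied loading (downward +):
  point load 35 at a = 10.28: Pa²(3L − a)/(6EI) = 18999/EI
  triangular load, peak 30 at the fixed end: w₀L⁴/(30EI) = 35228/EI
  δ_0 = 54227/EI
Tip deflection under a unit load at C: L³/(3EI) = 857.1/EI.
Compatibility at C: δ_0 − R_C·δ_{CC} = 0, so R_C = 54227/857.1 = 63.27 kN.

R_C = 63.27 kN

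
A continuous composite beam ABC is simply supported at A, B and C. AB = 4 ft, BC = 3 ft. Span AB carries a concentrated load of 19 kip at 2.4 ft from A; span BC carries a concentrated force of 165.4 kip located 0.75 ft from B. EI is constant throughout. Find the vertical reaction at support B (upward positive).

Release continuity at B by inserting a hinge; the redundant is the internal moment M_B. The primary structure is two simply-supported spans AB and BC.
Discontinuity in slope at B on the released structure — sum the simple-span end rotations:
  span AB: point load 19 at a = 2.4: Pab(L + a)/(6LEI) = 19.46/EI
  span BC: point load 165.4 at a = 0.75: Pab(L + b)/(6LEI) = 81.41/EI
  relative rotation θ_0 = (19.46 + 81.41)/EI = 100.9/EI
A unit hogging moment at B produces rotation L₁/(3EI) + L₂/(3EI) = 2.333/EI.
Slope continuity at B: θ_0 = M_B·2.333/EI, so M_B = 100.9/2.333 = 43.23 kip·ft (hogging).
Span AB, ΣM about A with M_B applied at B: R_B^{AB}·4 = 45.6 + 43.23, so R_B^{AB} = 22.21 kip and R_A = 19 − 22.21 = -3.207 kip.
Span BC, ΣM about C: R_B^{BC}·3 = 372.1 + 43.23, so R_B^{BC} = 138.5 kip and R_C = 165.4 − 138.5 = 26.94 kip.
R_B = 22.21 + 138.5 = 160.7 kip.

R_B = 160.7 kip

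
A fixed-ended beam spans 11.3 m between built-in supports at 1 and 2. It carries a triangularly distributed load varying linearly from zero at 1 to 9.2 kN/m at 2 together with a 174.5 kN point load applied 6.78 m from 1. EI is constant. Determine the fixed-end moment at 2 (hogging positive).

M_2 = 342.7 kN·m

Release both end moments; the primary structure is a simply-supported span 12 with redundants M_1 and M_2.
Simple-span end rotations at 1 and 2 under the given loads:
  at 1: triangular load, peak 9.2: 7w₀L³/(360EI) = 258.1/EI
  at 2: triangular load, peak 9.2: w₀L³/(45EI) = 295/EI
  at 1: point load 174.5 at a = 6.78: Pab(L + b)/(6LEI) = 1248/EI
  at 2: point load 174.5 at a = 6.78: Pab(L + a)/(6LEI) = 1426/EI
  θ_10 = 1506/EI,  θ_20 = 1721/EI
Flexibility coefficients: a unit moment at one end gives L/(3EI) there and L/(6EI) at the far end, so f₁₁ = f₂₂ = 3.767/EI and f₁₂ = f₂₁ = 1.883/EI.
Compatibility — zero rotation at each built-in end:
  3.767 M_1 + 1.883 M_2 = 1506
  1.883 M_1 + 3.767 M_2 = 1721
Solving the pair gives M_1 = 228.5 kN·m and M_2 = 342.7 kN·m (hogging).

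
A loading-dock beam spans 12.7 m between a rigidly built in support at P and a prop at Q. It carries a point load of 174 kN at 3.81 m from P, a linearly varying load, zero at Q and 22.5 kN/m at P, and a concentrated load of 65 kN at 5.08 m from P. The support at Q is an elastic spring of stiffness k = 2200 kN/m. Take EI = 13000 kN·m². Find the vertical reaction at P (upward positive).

R_P = 319.2 kN

Release the roller at Q. Primary structure: cantilever fixed at P.
Downward deflection at the released point Q due to the loads:
  point load 174 at a = 3.81: Pa²(3L − a)/(6EI) = 14435/EI
  triangular load, peak 22.5 at the fixed end: w₀L⁴/(30EI) = 19511/EI
  point load 65 at a = 5.08: Pa²(3L − a)/(6EI) = 9231/EI
  δ_0 = 43177/EI
Tip deflection under a unit load at Q: L³/(3EI) = 682.8/EI.
With EI = 13000 kN·m²: δ_0 = 3.3213 m and δ_{QQ} = 0.052523 m/kN.
Compatibility — the spring shortens by R_Q/k under the reaction it provides: δ_0 − R_Q·δ_{QQ} = R_Q/k. With 1/k = 0.000455 m/kN, R_Q = δ_0 / (δ_{QQ} + 1/k) = 3.3213 / (0.052523 + 0.000455) = 62.69 kN.
Vertical equilibrium: R_P = ΣP − R_Q = 381.9 − 62.69 = 319.2 kN.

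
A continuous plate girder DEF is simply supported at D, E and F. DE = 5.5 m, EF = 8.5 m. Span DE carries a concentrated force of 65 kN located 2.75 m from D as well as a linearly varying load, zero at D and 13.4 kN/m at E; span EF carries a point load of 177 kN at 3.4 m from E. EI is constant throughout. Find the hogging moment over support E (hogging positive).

M_E = 212.3 kN·m

Insert a hinge at E; M_E is the redundant, and each span becomes simply supported.
Rotations at E on the released spans (each span's end-slope, ×1/EI):
  span DE: point load 65 at a = 2.75: Pab(L + a)/(6LEI) = 122.9/EI
  span DE: triangular load, peak 13.4: w₀L³/(45EI) = 49.54/EI
  span EF: point load 177 at a = 3.4: Pab(L + b)/(6LEI) = 818.4/EI
  relative rotation θ_0 = (172.4 + 818.4)/EI = 990.9/EI
A unit hogging moment at E produces rotation L₁/(3EI) + L₂/(3EI) = 4.667/EI.
Compatibility: M_E·(L₁+L₂)/(3EI) = θ_0, giving M_E = 212.3 kN·m (hogging).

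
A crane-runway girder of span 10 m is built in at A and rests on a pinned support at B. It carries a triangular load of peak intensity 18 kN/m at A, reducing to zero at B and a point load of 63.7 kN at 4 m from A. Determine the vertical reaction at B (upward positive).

R_B = 31.25 kN

Remove the prop at B; the released (primary) structure is a cantilever built in at A.
Primary-structure tip deflection at B by superposition:
  triangular load, peak 18 at the fixed end: w₀L⁴/(30EI) = 6000/EI
  point load 63.7 at a = 4: Pa²(3L − a)/(6EI) = 4417/EI
  δ_0 = 10417/EI
Flexibility coefficient — unit upward force at B: δ_{BB} = L³/(3EI) = 333.3/EI.
The prop prevents deflection at B: R_B = δ_0/δ_{BB} = 10417/333.3 = 31.25 kN.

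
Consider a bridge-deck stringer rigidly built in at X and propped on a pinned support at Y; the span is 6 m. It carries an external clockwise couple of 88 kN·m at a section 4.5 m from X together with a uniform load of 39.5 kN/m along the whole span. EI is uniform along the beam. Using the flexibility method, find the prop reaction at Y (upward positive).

Remove the prop at Y; the released (primary) structure is a cantilever built in at X.
Free-end deflection of the primary structure under the applied loading (downward +):
  clockwise couple 88 at a = 4.5: M₀a(2L − a)/(2EI) = 1485/EI
  UDL 39.5: wL⁴/(8EI) = 6399/EI
  δ_0 = 7884/EI
Tip deflection under a unit load at Y: L³/(3EI) = 72/EI.
Compatibility at Y: δ_0 − R_Y·δ_{YY} = 0, so R_Y = 7884/72 = 109.5 kN.

R_Y = 109.5 kN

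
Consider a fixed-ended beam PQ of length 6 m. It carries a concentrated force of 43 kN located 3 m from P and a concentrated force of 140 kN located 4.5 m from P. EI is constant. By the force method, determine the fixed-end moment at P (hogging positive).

Take the two fixed-end moments M_P, M_Q as redundants; the released structure is the simple span PQ.
Simple-span end rotations at P and Q under the given loads:
  at P: point load 43 at a = 3: Pab(L + b)/(6LEI) = 96.75/EI
  at Q: point load 43 at a = 3: Pab(L + a)/(6LEI) = 96.75/EI
  at P: point load 140 at a = 4.5: Pab(L + b)/(6LEI) = 196.9/EI
  at Q: point load 140 at a = 4.5: Pab(L + a)/(6LEI) = 275.6/EI
  θ_P0 = 293.6/EI,  θ_Q0 = 372.4/EI
Flexibility coefficients: a unit moment at one end gives L/(3EI) there and L/(6EI) at the far end, so f₁₁ = f₂₂ = 2/EI and f₁₂ = f₂₁ = 1/EI.
Compatibility — zero rotation at each built-in end:
  2 M_P + 1 M_Q = 293.6
  1 M_P + 2 M_Q = 372.4
Solving the pair gives M_P = 71.62 kN·m and M_Q = 150.4 kN·m (hogging).

M_P = 71.62 kN·m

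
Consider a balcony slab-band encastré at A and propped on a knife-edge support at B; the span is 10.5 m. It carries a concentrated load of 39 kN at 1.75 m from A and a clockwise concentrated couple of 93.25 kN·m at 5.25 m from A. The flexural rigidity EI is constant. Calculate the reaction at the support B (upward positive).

R_B = 11.53 kN

Take the reaction at B as the redundant and release it; the primary structure is a cantilever fixed at A.
Free-end deflection of the primary structure under the applied loading (downward +):
  point load 39 at a = 1.75: Pa²(3L − a)/(6EI) = 592.2/EI
  clockwise couple 93.25 at a = 5.25: M₀a(2L − a)/(2EI) = 3855/EI
  δ_0 = 4448/EI
Flexibility coefficient — unit upward force at B: δ_{BB} = L³/(3EI) = 385.9/EI.
The prop prevents deflection at B: R_B = δ_0/δ_{BB} = 4448/385.9 = 11.53 kN.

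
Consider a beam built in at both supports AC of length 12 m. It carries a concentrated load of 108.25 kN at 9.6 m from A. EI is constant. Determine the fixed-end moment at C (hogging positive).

M_C = 166.3 kN·m

Take the two fixed-end moments M_A, M_C as redundants; the released structure is the simple span AC.
Simple-span end rotations at A and C under the given loads:
  at A: point load 108.25 at a = 9.6: Pab(L + b)/(6LEI) = 498.8/EI
  at C: point load 108.25 at a = 9.6: Pab(L + a)/(6LEI) = 748.2/EI
  θ_A0 = 498.8/EI,  θ_C0 = 748.2/EI
Flexibility coefficients: a unit moment at one end gives L/(3EI) there and L/(6EI) at the far end, so f₁₁ = f₂₂ = 4/EI and f₁₂ = f₂₁ = 2/EI.
Compatibility — zero rotation at each built-in end:
  4 M_A + 2 M_C = 498.8
  2 M_A + 4 M_C = 748.2
Solving the pair gives M_A = 41.57 kN·m and M_C = 166.3 kN·m (hogging).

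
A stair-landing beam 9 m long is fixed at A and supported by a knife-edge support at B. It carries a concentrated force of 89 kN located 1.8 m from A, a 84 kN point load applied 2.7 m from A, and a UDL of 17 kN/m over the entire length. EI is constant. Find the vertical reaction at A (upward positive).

Remove the prop at B; the released (primary) structure is a cantilever built in at A.
Free-end deflection of the primary structure under the applied loading (downward +):
  point load 89 at a = 1.8: Pa²(3L − a)/(6EI) = 1211/EI
  point load 84 at a = 2.7: Pa²(3L − a)/(6EI) = 2480/EI
  UDL 17: wL⁴/(8EI) = 13942/EI
  δ_0 = 17633/EI
Flexibility coefficient — unit upward force at B: δ_{BB} = L³/(3EI) = 243/EI.
Compatibility at B: δ_0 − R_B·δ_{BB} = 0, so R_B = 17633/243 = 72.56 kN.
Vertical equilibrium: R_A = ΣP − R_B = 326 − 72.56 = 253.4 kN.

R_A = 253.4 kN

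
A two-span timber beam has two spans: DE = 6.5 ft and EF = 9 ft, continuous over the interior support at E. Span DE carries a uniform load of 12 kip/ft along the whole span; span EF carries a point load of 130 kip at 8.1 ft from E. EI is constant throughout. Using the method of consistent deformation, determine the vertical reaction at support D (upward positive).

Release continuity at E by inserting a hinge; the redundant is the internal moment M_E. The primary structure is two simply-supported spans DE and EF.
End slopes at the hinge E, treating each span as simply supported:
  span DE: UDL 12: wL³/(24EI) = 137.3/EI
  span EF: point load 130 at a = 8.1: Pab(L + b)/(6LEI) = 173.7/EI
  relative rotation θ_0 = (137.3 + 173.7)/EI = 311.1/EI
A unit hogging moment at E produces rotation L₁/(3EI) + L₂/(3EI) = 5.167/EI.
Slope continuity at E: θ_0 = M_E·5.167/EI, so M_E = 311.1/5.167 = 60.2 kip·ft (hogging).
Span DE, ΣM about D with M_E applied at E: R_E^{DE}·6.5 = 253.5 + 60.2, so R_E^{DE} = 48.26 kip and R_D = 78 − 48.26 = 29.74 kip.

R_D = 29.74 kip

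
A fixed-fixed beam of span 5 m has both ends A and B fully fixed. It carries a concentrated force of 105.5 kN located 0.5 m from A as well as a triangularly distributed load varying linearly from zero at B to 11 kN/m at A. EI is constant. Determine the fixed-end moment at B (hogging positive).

Take the two fixed-end moments M_A, M_B as redundants; the released structure is the simple span AB.
Simple-span end rotations at A and B under the given loads:
  at A: point load 105.5 at a = 0.5: Pab(L + b)/(6LEI) = 75.17/EI
  at B: point load 105.5 at a = 0.5: Pab(L + a)/(6LEI) = 43.52/EI
  at A: triangular load, peak 11: w₀L³/(45EI) = 30.56/EI
  at B: triangular load, peak 11: 7w₀L³/(360EI) = 26.74/EI
  θ_A0 = 105.7/EI,  θ_B0 = 70.25/EI
Flexibility coefficients: a unit moment at one end gives L/(3EI) there and L/(6EI) at the far end, so f₁₁ = f₂₂ = 1.667/EI and f₁₂ = f₂₁ = 0.8333/EI.
Compatibility — zero rotation at each built-in end:
  1.667 M_A + 0.8333 M_B = 105.7
  0.8333 M_A + 1.667 M_B = 70.25
Solving the pair gives M_A = 56.48 kN·m and M_B = 13.91 kN·m (hogging).

M_B = 13.91 kN·m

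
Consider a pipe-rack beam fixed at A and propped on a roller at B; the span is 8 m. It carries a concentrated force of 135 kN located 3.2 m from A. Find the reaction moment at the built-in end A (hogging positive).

Release the roller at B. Primary structure: cantilever fixed at A.
Free-end deflection of the primary structure under the applied loading (downward +):
  point load 135 at a = 3.2: Pa²(3L − a)/(6EI) = 4792/EI
Flexibility coefficient — unit upward force at B: δ_{BB} = L³/(3EI) = 170.7/EI.
The prop prevents deflection at B: R_B = δ_0/δ_{BB} = 4792/170.7 = 28.08 kN.
Moment equilibrium about A: M_A = Σ(load moments about A) − R_B·L = 432 − 28.08×8 = 207.4 kN·m.

M_A = 207.4 kN·m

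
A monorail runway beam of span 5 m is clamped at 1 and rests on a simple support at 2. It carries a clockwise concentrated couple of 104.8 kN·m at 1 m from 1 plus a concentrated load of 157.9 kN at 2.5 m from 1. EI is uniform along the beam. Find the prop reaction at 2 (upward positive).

R_2 = 60.66 kN

Remove the prop at 2; the released (primary) structure is a cantilever built in at 1.
Deflection at 2 on the released cantilever, summing each load's contribution:
  clockwise couple 104.8 at a = 1: M₀a(2L − a)/(2EI) = 471.6/EI
  point load 157.9 at a = 2.5: Pa²(3L − a)/(6EI) = 2056/EI
  δ_0 = 2528/EI
Tip deflection under a unit load at 2: L³/(3EI) = 41.67/EI.
The prop prevents deflection at 2: R_2 = δ_0/δ_{22} = 2528/41.67 = 60.66 kN.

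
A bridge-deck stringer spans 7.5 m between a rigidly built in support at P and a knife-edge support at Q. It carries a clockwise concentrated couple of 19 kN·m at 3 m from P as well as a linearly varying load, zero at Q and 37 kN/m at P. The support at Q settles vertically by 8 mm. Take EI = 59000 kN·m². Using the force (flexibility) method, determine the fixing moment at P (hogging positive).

M_P = 164.7 kN·m

Remove the prop at Q; the released (primary) structure is a cantilever built in at P.
Primary-structure tip deflection at Q by superposition:
  clockwise couple 19 at a = 3: M₀a(2L − a)/(2EI) = 342/EI
  triangular load, peak 37 at the fixed end: w₀L⁴/(30EI) = 3902/EI
  δ_0 = 4244/EI
Flexibility coefficient — unit upward force at Q: δ_{QQ} = L³/(3EI) = 140.6/EI.
With EI = 59000 kN·m²: δ_0 = 0.071938 m and δ_{QQ} = 0.002383 m/kN.
Compatibility — the beam at Q must follow the support down by 0.008 m: δ_0 − R_Q·δ_{QQ} = 0.008, so R_Q = (0.071938 − 0.008)/0.002383 = 26.83 kN.
Moment equilibrium about P: M_P = Σ(load moments about P) − R_Q·L = 365.9 − 26.83×7.5 = 164.7 kN·m.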